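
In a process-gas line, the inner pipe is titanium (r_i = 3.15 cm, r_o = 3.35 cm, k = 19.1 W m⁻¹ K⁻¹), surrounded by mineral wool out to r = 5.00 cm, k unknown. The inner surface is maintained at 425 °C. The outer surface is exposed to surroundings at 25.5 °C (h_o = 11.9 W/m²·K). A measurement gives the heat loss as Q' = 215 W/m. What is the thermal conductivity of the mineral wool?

k = 0.0401 W/m·K

ΣR = ΔT/Q' = |425 − 25.5|/215 = 1.858 m·K/W
Known resistances:
  R'_titanium = ln(0.0335/0.0315)/(2πk) = 0.06156/(2π·19.1) = 5.129×10^-4 m·K/W
  R'_conv,out = 1/(2πr h) = 1/(2π·0.0500·11.9) = 0.2675 m·K/W
R_mineral wool = ΣR − ΣR_known = 1.858 − 0.2680 = 1.590 m·K/W
ln(r₂/r₁)/(2πk) = 1.590 ⇒ k = 0.4005/(2π·1.590) = 0.0401 W/m·K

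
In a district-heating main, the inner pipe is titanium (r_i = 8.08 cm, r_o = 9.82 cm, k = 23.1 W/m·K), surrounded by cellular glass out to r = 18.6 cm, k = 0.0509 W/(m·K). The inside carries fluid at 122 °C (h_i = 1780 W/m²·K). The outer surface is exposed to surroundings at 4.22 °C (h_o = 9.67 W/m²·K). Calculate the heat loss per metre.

Resistance network (inner→outer):
  R'_conv,in = 1/(2πr h) = 1/(2π·0.0808·1780) = 0.001107 m·K/W
  R'_titanium = ln(0.0982/0.0808)/(2πk) = 0.1950/(2π·23.1) = 0.001344 m·K/W
  R'_cellular glass = ln(0.186/0.0982)/(2πk) = 0.6387/(2π·0.0509) = 1.997 m·K/W
  R'_conv,out = 1/(2πr h) = 1/(2π·0.186·9.67) = 0.08849 m·K/W
ΣR = 0.001107 + 0.001344 + 1.997 + 0.08849 = 2.088 m·K/W
Q' = ΔT/ΣR = (122 °C − 4.22 °C)/2.088 = 56.4 W/m

Q' = 56.4 W/m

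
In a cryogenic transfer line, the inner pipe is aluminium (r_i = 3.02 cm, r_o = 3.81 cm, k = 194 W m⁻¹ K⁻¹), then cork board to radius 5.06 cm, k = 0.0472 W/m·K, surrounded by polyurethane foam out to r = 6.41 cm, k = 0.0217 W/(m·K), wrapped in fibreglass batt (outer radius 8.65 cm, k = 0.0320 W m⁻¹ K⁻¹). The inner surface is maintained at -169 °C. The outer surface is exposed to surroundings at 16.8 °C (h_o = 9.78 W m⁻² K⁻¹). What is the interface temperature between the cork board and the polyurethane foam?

T = -128 °C

Series thermal resistances, inner to outer:
  R'_aluminium = ln(0.0381/0.0302)/(2πk) = 0.2324/(2π·194) = 1.906×10^-4 m·K/W
  R'_cork board = ln(0.0506/0.0381)/(2πk) = 0.2837/(2π·0.0472) = 0.9567 m·K/W
  R'_polyurethane foam = ln(0.0641/0.0506)/(2πk) = 0.2365/(2π·0.0217) = 1.735 m·K/W
  R'_fibreglass batt = ln(0.0865/0.0641)/(2πk) = 0.2997/(2π·0.0320) = 1.491 m·K/W
  R'_conv,out = 1/(2πr h) = 1/(2π·0.0865·9.78) = 0.1881 m·K/W
ΣR = 1.906×10^-4 + 0.9567 + 1.735 + 1.491 + 0.1881 = 4.371 m·K/W
Q' = ΔT/ΣR = (-169 °C − 16.8 °C)/4.371 = -42.51 W/m
From the inner boundary to the cork board/polyurethane foam interface, ΣR_partial = 0.9569 m·K/W.
T_interface = T_in − Q'·ΣR_partial = -169 °C − (-42.51)(0.9569) = -128 °C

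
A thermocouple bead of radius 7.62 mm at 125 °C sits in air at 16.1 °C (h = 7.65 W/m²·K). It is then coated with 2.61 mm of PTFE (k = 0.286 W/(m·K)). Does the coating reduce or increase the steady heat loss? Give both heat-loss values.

increases: 0.608 → 1.00 W

Critical radius for a sphere: r_cr = 2k/h = 0.0748 m = 7.48 cm.
Outer radius after coating: r₂ = 0.00762 + 0.00261 = 0.01023 m.
Since r₁ < r_cr and r₂ ≤ r_cr, the coating moves toward the maximum at r_cr — heat loss rises.
Bare: R = 1/(4πr₁²h) = 179.2 K/W; Q = 108.9/179.2 = 0.608 W.
Coated: R = R_cond + R_conv = 108.7 K/W; Q = 108.9/108.7 = 1.00 W.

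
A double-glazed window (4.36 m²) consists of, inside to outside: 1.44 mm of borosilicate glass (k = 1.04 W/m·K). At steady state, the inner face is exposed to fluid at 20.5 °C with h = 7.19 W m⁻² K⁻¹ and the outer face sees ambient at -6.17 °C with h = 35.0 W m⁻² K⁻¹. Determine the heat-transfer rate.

Q = 688 W

Resistance network (inner→outer):
  R_conv,in = 1/(hA) = 1/(7.19·4.36) = 0.03190 K/W
  R_borosilicate glass = L/(kA) = 0.00144/(1.04·4.36) = 3.176×10^-4 K/W
  R_conv,out = 1/(hA) = 1/(35.0·4.36) = 0.006553 K/W
ΣR = 0.03190 + 3.176×10^-4 + 0.006553 = 0.03877 K/W
Q = ΔT/ΣR = (20.5 °C − -6.17 °C)/0.03877 = 688 W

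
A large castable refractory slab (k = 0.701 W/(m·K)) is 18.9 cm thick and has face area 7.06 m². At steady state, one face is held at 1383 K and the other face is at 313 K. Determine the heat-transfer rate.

Q = 28.0 kW

Q = kA·ΔT/L = 0.701 × 7.06 × |1383 K − 313 K| / 0.189 = 28000 W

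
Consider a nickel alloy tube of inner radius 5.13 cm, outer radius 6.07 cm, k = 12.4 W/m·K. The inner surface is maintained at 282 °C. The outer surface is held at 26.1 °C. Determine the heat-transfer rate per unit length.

Q' = 118 kW/m

Q' = 2πk·ΔT/ln(r₂/r₁) = 2π × 12.4 × 255.9 / ln(0.0607/0.0513) = 1.18×10^5 W/m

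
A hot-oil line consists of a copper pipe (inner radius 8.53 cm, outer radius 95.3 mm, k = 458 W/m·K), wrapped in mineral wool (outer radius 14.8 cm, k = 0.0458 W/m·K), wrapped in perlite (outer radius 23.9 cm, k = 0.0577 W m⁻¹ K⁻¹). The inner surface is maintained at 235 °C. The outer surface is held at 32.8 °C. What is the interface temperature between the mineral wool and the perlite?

T = 127 °C

Series thermal resistances, inner to outer:
  R'_copper = ln(0.0953/0.0853)/(2πk) = 0.1109/(2π·458) = 3.852×10^-5 m·K/W
  R'_mineral wool = ln(0.148/0.0953)/(2πk) = 0.4402/(2π·0.0458) = 1.530 m·K/W
  R'_perlite = ln(0.239/0.148)/(2πk) = 0.4793/(2π·0.0577) = 1.322 m·K/W
ΣR = 3.852×10^-5 + 1.530 + 1.322 = 2.852 m·K/W
Q' = ΔT/ΣR = (235 °C − 32.8 °C)/2.852 = 70.90 W/m
From the inner boundary to the mineral wool/perlite interface, ΣR_partial = 1.530 m·K/W.
T_interface = T_in − Q'·ΣR_partial = 235 °C − (70.90)(1.530) = 127 °C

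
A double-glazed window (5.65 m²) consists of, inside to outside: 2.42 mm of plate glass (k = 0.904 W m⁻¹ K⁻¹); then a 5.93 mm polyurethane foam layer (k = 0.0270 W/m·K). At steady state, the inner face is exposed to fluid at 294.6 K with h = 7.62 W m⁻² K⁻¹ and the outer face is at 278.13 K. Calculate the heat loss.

Q = 263 W

Series thermal resistances, inner to outer:
  R_conv,in = 1/(hA) = 1/(7.62·5.65) = 0.02323 K/W
  R_plate glass = L/(kA) = 0.00242/(0.904·5.65) = 4.738×10^-4 K/W
  R_polyurethane foam = L/(kA) = 0.00593/(0.0270·5.65) = 0.03887 K/W
ΣR = 0.02323 + 4.738×10^-4 + 0.03887 = 0.06257 K/W
Q = ΔT/ΣR = (294.6 K − 278.13 K)/0.06257 = 263 W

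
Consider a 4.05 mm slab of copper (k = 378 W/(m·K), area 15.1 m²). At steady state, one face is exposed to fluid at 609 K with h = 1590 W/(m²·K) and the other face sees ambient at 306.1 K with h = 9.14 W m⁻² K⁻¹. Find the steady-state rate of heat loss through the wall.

Series thermal resistances, inner to outer:
  R_conv,in = 1/(hA) = 1/(1590·15.1) = 4.165×10^-5 K/W
  R_copper = L/(kA) = 0.00405/(378·15.1) = 7.096×10^-7 K/W
  R_conv,out = 1/(hA) = 1/(9.14·15.1) = 0.007246 K/W
ΣR = 4.165×10^-5 + 7.096×10^-7 + 0.007246 = 0.007288 K/W
Q = ΔT/ΣR = (609 K − 306.1 K)/0.007288 = 41600 W

Q = 41600 W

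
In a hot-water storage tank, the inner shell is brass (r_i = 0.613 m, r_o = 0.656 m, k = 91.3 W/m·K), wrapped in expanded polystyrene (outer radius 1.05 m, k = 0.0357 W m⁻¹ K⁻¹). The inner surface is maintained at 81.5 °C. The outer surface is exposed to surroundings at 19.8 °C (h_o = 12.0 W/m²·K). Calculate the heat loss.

Treat each layer as a resistance in series:
  R_brass = (1/0.613 − 1/0.656)/(4πk) = 0.1069/(4π·91.3) = 9.320×10^-5 K/W
  R_expanded polystyrene = (1/0.656 − 1/1.05)/(4πk) = 0.5720/(4π·0.0357) = 1.275 K/W
  R_conv,out = 1/(4πr²h) = 1/(4π·1.05²·12.0) = 0.006015 K/W
ΣR = 9.320×10^-5 + 1.275 + 0.006015 = 1.281 K/W
Q = ΔT/ΣR = (81.5 °C − 19.8 °C)/1.281 = 48.2 W

Q = 48.2 W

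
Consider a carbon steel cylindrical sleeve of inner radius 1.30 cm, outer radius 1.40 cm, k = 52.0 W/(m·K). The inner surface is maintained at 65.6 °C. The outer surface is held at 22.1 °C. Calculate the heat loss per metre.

Q' = 2πk·ΔT/ln(r₂/r₁) = 2π × 52.0 × 43.5 / ln(0.0140/0.0130) = 1.92×10^5 W/m

Q' = 1.92×10^5 W/m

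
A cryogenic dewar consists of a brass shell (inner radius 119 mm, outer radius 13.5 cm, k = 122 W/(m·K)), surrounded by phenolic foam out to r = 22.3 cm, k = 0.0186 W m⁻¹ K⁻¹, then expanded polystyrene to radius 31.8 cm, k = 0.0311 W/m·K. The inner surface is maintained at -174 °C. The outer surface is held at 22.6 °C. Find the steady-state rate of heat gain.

Q = 12.3 W

Resistance network (inner→outer):
  R_brass = (1/0.119 − 1/0.135)/(4πk) = 0.9960/(4π·122) = 6.496×10^-4 K/W
  R_phenolic foam = (1/0.135 − 1/0.223)/(4πk) = 2.923/(4π·0.0186) = 12.51 K/W
  R_expanded polystyrene = (1/0.223 − 1/0.318)/(4πk) = 1.340/(4π·0.0311) = 3.428 K/W
ΣR = 6.496×10^-4 + 12.51 + 3.428 = 15.94 K/W
Q = ΔT/ΣR = (-174 °C − 22.6 °C)/15.94 = -12.3 W
(Negative Q ⇒ heat flows inward; heat gain = 12.3 W.)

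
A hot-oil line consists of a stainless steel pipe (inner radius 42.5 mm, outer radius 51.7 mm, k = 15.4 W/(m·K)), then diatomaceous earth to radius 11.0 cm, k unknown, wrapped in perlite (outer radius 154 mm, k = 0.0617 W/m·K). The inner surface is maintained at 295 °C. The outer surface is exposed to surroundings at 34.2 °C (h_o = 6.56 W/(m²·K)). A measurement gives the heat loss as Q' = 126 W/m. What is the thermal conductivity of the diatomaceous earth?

ΣR = ΔT/Q' = |295 − 34.2|/126 = 2.070 m·K/W
Known resistances:
  R'_stainless steel = ln(0.0517/0.0425)/(2πk) = 0.1960/(2π·15.4) = 0.002025 m·K/W
  R'_perlite = ln(0.154/0.110)/(2πk) = 0.3365/(2π·0.0617) = 0.8679 m·K/W
  R'_conv,out = 1/(2πr h) = 1/(2π·0.154·6.56) = 0.1575 m·K/W
R_diatomaceous earth = ΣR − ΣR_known = 2.070 − 1.027 = 1.043 m·K/W
ln(r₂/r₁)/(2πk) = 1.043 ⇒ k = 0.7550/(2π·1.043) = 0.115 W/m·K

k = 0.115 W/m·K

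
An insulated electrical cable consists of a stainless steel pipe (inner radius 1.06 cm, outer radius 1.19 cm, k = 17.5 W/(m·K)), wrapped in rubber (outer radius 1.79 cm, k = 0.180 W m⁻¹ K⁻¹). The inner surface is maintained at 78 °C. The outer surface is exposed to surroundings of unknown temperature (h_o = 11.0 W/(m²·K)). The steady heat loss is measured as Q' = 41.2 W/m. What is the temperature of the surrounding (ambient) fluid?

T_out = 29.8 °C

Sum the resistances:
  R'_stainless steel = ln(0.0119/0.0106)/(2πk) = 0.1157/(2π·17.5) = 0.001052 m·K/W
  R'_rubber = ln(0.0179/0.0119)/(2πk) = 0.4083/(2π·0.180) = 0.3610 m·K/W
  R'_conv,out = 1/(2πr h) = 1/(2π·0.0179·11.0) = 0.8083 m·K/W
ΣR = 1.170 m·K/W
ΔT = Q'·ΣR = 41.2 × 1.170 = 48.20 K
Heat flows outward, so T_out = T_in − ΔT = 78 − 48.20 = 29.8 °C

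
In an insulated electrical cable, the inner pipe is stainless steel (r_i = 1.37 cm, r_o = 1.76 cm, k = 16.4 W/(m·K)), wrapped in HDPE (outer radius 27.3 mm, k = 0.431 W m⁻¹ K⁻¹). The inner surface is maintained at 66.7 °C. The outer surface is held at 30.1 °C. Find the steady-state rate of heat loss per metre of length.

Q' = 222 W/m

Treat each layer as a resistance in series:
  R'_stainless steel = ln(0.0176/0.0137)/(2πk) = 0.2505/(2π·16.4) = 0.002431 m·K/W
  R'_HDPE = ln(0.0273/0.0176)/(2πk) = 0.4390/(2π·0.431) = 0.1621 m·K/W
ΣR = 0.002431 + 0.1621 = 0.1645 m·K/W
Q' = ΔT/ΣR = (66.7 °C − 30.1 °C)/0.1645 = 222 W/m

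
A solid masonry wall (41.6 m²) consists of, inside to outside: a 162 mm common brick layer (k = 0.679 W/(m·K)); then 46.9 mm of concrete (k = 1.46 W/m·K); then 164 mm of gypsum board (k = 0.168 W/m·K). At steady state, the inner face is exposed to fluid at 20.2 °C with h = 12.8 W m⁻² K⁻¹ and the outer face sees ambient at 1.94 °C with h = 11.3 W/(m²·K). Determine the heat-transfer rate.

Q = 537 W

Treat each layer as a resistance in series:
  R_conv,in = 1/(hA) = 1/(12.8·41.6) = 0.001878 K/W
  R_common brick = L/(kA) = 0.162/(0.679·41.6) = 0.005735 K/W
  R_concrete = L/(kA) = 0.0469/(1.46·41.6) = 7.722×10^-4 K/W
  R_gypsum board = L/(kA) = 0.164/(0.168·41.6) = 0.02347 K/W
  R_conv,out = 1/(hA) = 1/(11.3·41.6) = 0.002127 K/W
ΣR = 0.001878 + 0.005735 + 7.722×10^-4 + 0.02347 + 0.002127 = 0.03398 K/W
Q = ΔT/ΣR = (20.2 °C − 1.94 °C)/0.03398 = 537 W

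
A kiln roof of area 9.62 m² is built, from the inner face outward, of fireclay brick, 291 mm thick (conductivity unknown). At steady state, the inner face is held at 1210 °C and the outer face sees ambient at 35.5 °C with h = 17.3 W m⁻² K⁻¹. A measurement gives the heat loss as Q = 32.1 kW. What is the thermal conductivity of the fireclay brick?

k = 0.989 W/m·K

ΣR = ΔT/Q = |1210 − 35.5|/32100 = 0.03659 K/W
Known resistances:
  R_conv,out = 1/(hA) = 1/(17.3·9.62) = 0.006009 K/W
R_fireclay brick = ΣR − ΣR_known = 0.03659 − 0.006009 = 0.03058 K/W
L/(kA) = 0.03058 ⇒ k = 0.291/(0.03058·9.62) = 0.989 W/m·K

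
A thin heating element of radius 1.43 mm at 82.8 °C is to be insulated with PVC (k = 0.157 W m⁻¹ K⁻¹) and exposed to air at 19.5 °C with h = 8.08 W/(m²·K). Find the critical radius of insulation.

r_cr = 1.94 cm

For a cylinder, r_cr = k_ins/h = 0.157/8.08 = 0.0194 m = 1.94 cm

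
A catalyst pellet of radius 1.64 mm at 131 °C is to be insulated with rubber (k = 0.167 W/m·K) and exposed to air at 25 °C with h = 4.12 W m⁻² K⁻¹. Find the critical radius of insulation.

For a sphere, r_cr = 2k_ins/h = 2·0.167/4.12 = 0.0811 m = 8.11 cm

r_cr = 8.11 cm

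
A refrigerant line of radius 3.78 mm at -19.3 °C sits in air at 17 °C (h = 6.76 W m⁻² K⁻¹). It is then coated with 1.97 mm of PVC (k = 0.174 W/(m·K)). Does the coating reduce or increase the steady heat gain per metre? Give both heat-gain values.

Critical radius for a cylinder: r_cr = k/h = 0.0257 m = 2.57 cm.
Outer radius after coating: r₂ = 0.00378 + 0.00197 = 0.00575 m.
Since r₁ < r_cr and r₂ ≤ r_cr, the coating moves toward the maximum at r_cr — heat gain rises.
Bare: R = 1/(2πr₁h) = 6.228 m·K/W; Q = 36.3/6.228 = 5.83 W/m.
Coated: R = R_cond + R_conv = 4.478 m·K/W; Q = 36.3/4.478 = 8.11 W/m.

increases: 5.83 → 8.11 W/m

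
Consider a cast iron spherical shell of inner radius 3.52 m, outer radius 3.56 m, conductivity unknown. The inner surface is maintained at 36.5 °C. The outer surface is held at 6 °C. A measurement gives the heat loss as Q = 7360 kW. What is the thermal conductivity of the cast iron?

k = 61.3 W/m·K

ΣR = ΔT/Q = |36.5 − 6|/7.36×10^6 = 4.144×10^-6 K/W
(1/r₁−1/r₂)/(4πk) = 4.144×10^-6 ⇒ k = 0.003192/(4π·4.144×10^-6) = 61.3 W/m·K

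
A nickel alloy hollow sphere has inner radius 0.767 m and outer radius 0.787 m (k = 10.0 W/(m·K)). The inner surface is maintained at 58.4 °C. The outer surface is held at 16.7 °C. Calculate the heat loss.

Q = 4πk·ΔT/(1/r₁ − 1/r₂) = 4π × 10.0 × 41.7 / (1/0.767 − 1/0.787) = 1.58×10^5 W

Q = 1.58×10^5 W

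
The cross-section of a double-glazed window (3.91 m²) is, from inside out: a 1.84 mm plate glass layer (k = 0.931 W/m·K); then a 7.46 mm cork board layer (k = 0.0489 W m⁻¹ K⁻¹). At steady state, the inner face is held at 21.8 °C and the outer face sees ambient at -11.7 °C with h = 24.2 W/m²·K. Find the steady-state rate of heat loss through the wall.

Series thermal resistances, inner to outer:
  R_plate glass = L/(kA) = 0.00184/(0.931·3.91) = 5.055×10^-4 K/W
  R_cork board = L/(kA) = 0.00746/(0.0489·3.91) = 0.03902 K/W
  R_conv,out = 1/(hA) = 1/(24.2·3.91) = 0.01057 K/W
ΣR = 5.055×10^-4 + 0.03902 + 0.01057 = 0.05010 K/W
Q = ΔT/ΣR = (21.8 °C − -11.7 °C)/0.05010 = 669 W

Q = 669 W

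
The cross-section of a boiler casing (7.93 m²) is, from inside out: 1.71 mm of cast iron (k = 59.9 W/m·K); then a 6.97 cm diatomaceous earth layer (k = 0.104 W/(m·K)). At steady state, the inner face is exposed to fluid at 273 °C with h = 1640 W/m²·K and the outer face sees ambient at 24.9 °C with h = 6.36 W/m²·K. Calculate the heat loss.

Q = 2.38 kW

Resistance network (inner→outer):
  R_conv,in = 1/(hA) = 1/(1640·7.93) = 7.689×10^-5 K/W
  R_cast iron = L/(kA) = 0.00171/(59.9·7.93) = 3.600×10^-6 K/W
  R_diatomaceous earth = L/(kA) = 0.0697/(0.104·7.93) = 0.08451 K/W
  R_conv,out = 1/(hA) = 1/(6.36·7.93) = 0.01983 K/W
ΣR = 7.689×10^-5 + 3.600×10^-6 + 0.08451 + 0.01983 = 0.1044 K/W
Q = ΔT/ΣR = (273 °C − 24.9 °C)/0.1044 = 2380 W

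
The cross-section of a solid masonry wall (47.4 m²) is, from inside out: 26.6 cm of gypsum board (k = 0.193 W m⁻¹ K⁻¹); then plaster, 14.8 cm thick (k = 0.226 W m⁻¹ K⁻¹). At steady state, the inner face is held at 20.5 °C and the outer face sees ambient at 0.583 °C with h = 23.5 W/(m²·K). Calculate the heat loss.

Q = 455 W

Series thermal resistances, inner to outer:
  R_gypsum board = L/(kA) = 0.266/(0.193·47.4) = 0.02908 K/W
  R_plaster = L/(kA) = 0.148/(0.226·47.4) = 0.01382 K/W
  R_conv,out = 1/(hA) = 1/(23.5·47.4) = 8.977×10^-4 K/W
ΣR = 0.02908 + 0.01382 + 8.977×10^-4 = 0.04380 K/W
Q = ΔT/ΣR = (20.5 °C − 0.583 °C)/0.04380 = 455 W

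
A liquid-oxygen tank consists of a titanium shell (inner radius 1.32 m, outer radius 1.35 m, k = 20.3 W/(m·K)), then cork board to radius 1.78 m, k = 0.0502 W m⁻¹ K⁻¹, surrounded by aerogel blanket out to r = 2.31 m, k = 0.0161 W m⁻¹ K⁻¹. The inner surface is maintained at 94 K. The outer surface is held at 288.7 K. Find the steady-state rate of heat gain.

Treat each layer as a resistance in series:
  R_titanium = (1/1.32 − 1/1.35)/(4πk) = 0.01684/(4π·20.3) = 6.599×10^-5 K/W
  R_cork board = (1/1.35 − 1/1.78)/(4πk) = 0.1789/(4π·0.0502) = 0.2837 K/W
  R_aerogel blanket = (1/1.78 − 1/2.31)/(4πk) = 0.1289/(4π·0.0161) = 0.6371 K/W
ΣR = 6.599×10^-5 + 0.2837 + 0.6371 = 0.9209 K/W
Q = ΔT/ΣR = (94 K − 288.7 K)/0.9209 = -211 W
(Negative Q ⇒ heat flows inward; heat gain = 211 W.)

Q = 211 W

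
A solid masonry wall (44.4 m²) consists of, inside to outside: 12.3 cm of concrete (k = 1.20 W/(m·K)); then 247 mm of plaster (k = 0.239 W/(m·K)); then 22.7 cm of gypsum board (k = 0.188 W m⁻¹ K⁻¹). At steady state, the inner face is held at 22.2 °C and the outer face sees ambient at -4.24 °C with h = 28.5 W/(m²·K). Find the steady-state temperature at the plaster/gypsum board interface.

Treat each layer as a resistance in series:
  R_concrete = L/(kA) = 0.123/(1.20·44.4) = 0.002309 K/W
  R_plaster = L/(kA) = 0.247/(0.239·44.4) = 0.02328 K/W
  R_gypsum board = L/(kA) = 0.227/(0.188·44.4) = 0.02719 K/W
  R_conv,out = 1/(hA) = 1/(28.5·44.4) = 7.903×10^-4 K/W
ΣR = 0.002309 + 0.02328 + 0.02719 + 7.903×10^-4 = 0.05357 K/W
Q = ΔT/ΣR = (22.2 °C − -4.24 °C)/0.05357 = 493.6 W
From the inner boundary to the plaster/gypsum board interface, ΣR_partial = 0.02559 K/W.
T_interface = T_in − Q·ΣR_partial = 22.2 °C − (493.6)(0.02559) = 9.57 °C

T = 9.57 °C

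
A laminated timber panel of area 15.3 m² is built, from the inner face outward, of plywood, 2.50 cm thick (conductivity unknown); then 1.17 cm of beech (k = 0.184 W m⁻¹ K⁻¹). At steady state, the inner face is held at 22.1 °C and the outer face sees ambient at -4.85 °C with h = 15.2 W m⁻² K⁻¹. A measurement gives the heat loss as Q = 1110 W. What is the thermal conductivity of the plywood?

k = 0.103 W/m·K

ΣR = ΔT/Q = |22.1 − -4.85|/1110 = 0.02428 K/W
Known resistances:
  R_beech = L/(kA) = 0.0117/(0.184·15.3) = 0.004156 K/W
  R_conv,out = 1/(hA) = 1/(15.2·15.3) = 0.004300 K/W
R_plywood = ΣR − ΣR_known = 0.02428 − 0.008456 = 0.01582 K/W
L/(kA) = 0.01582 ⇒ k = 0.0250/(0.01582·15.3) = 0.103 W/m·K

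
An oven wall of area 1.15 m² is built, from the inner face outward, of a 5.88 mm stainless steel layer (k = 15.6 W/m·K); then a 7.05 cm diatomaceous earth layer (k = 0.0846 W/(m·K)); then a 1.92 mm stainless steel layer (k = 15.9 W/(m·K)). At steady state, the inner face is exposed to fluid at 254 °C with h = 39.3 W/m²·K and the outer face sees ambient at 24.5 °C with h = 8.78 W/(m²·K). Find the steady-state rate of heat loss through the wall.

Q = 271 W

Series thermal resistances, inner to outer:
  R_conv,in = 1/(hA) = 1/(39.3·1.15) = 0.02213 K/W
  R_stainless steel = L/(kA) = 0.00588/(15.6·1.15) = 3.278×10^-4 K/W
  R_diatomaceous earth = L/(kA) = 0.0705/(0.0846·1.15) = 0.7246 K/W
  R_stainless steel = L/(kA) = 0.00192/(15.9·1.15) = 1.050×10^-4 K/W
  R_conv,out = 1/(hA) = 1/(8.78·1.15) = 0.09904 K/W
ΣR = 0.02213 + 3.278×10^-4 + 0.7246 + 1.050×10^-4 + 0.09904 = 0.8462 K/W
Q = ΔT/ΣR = (254 °C − 24.5 °C)/0.8462 = 271 W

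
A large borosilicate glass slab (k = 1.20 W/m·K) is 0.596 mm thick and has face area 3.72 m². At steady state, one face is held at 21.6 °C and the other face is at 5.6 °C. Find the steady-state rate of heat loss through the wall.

Q = kA·ΔT/L = 1.20 × 3.72 × |21.6 °C − 5.6 °C| / 5.96×10^-4 = 1.20×10^5 W

Q = 120 kW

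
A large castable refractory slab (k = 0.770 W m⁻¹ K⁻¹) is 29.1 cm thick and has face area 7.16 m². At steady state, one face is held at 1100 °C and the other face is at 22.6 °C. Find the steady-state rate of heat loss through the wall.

Q = kA·ΔT/L = 0.770 × 7.16 × |1100 °C − 22.6 °C| / 0.291 = 20400 W

Q = 20.4 kW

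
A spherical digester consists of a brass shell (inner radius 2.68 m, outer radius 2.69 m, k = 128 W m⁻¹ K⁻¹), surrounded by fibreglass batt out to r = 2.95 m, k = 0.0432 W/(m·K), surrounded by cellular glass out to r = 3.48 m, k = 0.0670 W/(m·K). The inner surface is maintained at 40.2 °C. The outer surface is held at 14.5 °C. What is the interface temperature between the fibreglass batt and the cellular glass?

T = 27.5 °C

Treat each layer as a resistance in series:
  R_brass = (1/2.68 − 1/2.69)/(4πk) = 0.001387/(4π·128) = 8.624×10^-7 K/W
  R_fibreglass batt = (1/2.69 − 1/2.95)/(4πk) = 0.03276/(4π·0.0432) = 0.06035 K/W
  R_cellular glass = (1/2.95 − 1/3.48)/(4πk) = 0.05163/(4π·0.0670) = 0.06132 K/W
ΣR = 8.624×10^-7 + 0.06035 + 0.06132 = 0.1217 K/W
Q = ΔT/ΣR = (40.2 °C − 14.5 °C)/0.1217 = 211.2 W
From the inner boundary to the fibreglass batt/cellular glass interface, ΣR_partial = 0.06035 K/W.
T_interface = T_in − Q·ΣR_partial = 40.2 °C − (211.2)(0.06035) = 27.5 °C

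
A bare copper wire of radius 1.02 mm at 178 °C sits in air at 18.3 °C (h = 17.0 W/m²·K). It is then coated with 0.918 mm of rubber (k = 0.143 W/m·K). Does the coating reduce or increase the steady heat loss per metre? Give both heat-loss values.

increases: 17.4 → 28.8 W/m

Critical radius for a cylinder: r_cr = k/h = 0.00841 m = 0.841 cm.
Outer radius after coating: r₂ = 0.00102 + 9.18×10^-4 = 0.001938 m.
Since r₁ < r_cr and r₂ ≤ r_cr, the coating moves toward the maximum at r_cr — heat loss rises.
Bare: R = 1/(2πr₁h) = 9.178 m·K/W; Q = 159.7/9.178 = 17.4 W/m.
Coated: R = R_cond + R_conv = 5.545 m·K/W; Q = 159.7/5.545 = 28.8 W/m.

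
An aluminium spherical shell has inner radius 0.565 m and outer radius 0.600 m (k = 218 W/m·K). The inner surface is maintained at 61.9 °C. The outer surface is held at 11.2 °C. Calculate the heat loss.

Q = 4πk·ΔT/(1/r₁ − 1/r₂) = 4π × 218 × 50.7 / (1/0.565 − 1/0.600) = 1.35×10^6 W

Q = 1350 kW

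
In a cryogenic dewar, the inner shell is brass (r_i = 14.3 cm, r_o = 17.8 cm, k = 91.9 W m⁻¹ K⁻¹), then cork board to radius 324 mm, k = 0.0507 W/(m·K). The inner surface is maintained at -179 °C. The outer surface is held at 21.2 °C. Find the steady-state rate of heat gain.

Q = 50.4 W

Series thermal resistances, inner to outer:
  R_brass = (1/0.143 − 1/0.178)/(4πk) = 1.375/(4π·91.9) = 0.001191 K/W
  R_cork board = (1/0.178 − 1/0.324)/(4πk) = 2.532/(4π·0.0507) = 3.973 K/W
ΣR = 0.001191 + 3.973 = 3.974 K/W
Q = ΔT/ΣR = (-179 °C − 21.2 °C)/3.974 = -50.4 W
(Negative Q ⇒ heat flows inward; heat gain = 50.4 W.)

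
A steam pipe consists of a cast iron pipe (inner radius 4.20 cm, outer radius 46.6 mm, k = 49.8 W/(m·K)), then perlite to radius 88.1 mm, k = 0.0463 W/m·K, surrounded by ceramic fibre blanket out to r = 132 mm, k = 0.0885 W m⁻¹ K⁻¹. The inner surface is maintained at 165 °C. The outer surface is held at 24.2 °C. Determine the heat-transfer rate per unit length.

Q' = 48.3 W/m

Resistance network (inner→outer):
  R'_cast iron = ln(0.0466/0.0420)/(2πk) = 0.1039/(2π·49.8) = 3.322×10^-4 m·K/W
  R'_perlite = ln(0.0881/0.0466)/(2πk) = 0.6369/(2π·0.0463) = 2.189 m·K/W
  R'_ceramic fibre blanket = ln(0.132/0.0881)/(2πk) = 0.4043/(2π·0.0885) = 0.7271 m·K/W
ΣR = 3.322×10^-4 + 2.189 + 0.7271 = 2.916 m·K/W
Q' = ΔT/ΣR = (165 °C − 24.2 °C)/2.916 = 48.3 W/m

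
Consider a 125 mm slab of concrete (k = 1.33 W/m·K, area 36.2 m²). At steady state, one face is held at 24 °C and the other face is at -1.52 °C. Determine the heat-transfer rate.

Q = 9830 W

Q = kA·ΔT/L = 1.33 × 36.2 × |24 °C − -1.52 °C| / 0.125 = 9830 W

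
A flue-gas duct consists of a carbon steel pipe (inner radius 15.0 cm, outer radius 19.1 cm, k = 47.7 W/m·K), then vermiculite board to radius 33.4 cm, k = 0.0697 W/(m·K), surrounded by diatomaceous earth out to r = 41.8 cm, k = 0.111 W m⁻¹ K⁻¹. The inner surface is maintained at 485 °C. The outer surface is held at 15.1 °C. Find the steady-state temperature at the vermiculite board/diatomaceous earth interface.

Series thermal resistances, inner to outer:
  R'_carbon steel = ln(0.191/0.150)/(2πk) = 0.2416/(2π·47.7) = 8.062×10^-4 m·K/W
  R'_vermiculite board = ln(0.334/0.191)/(2πk) = 0.5589/(2π·0.0697) = 1.276 m·K/W
  R'_diatomaceous earth = ln(0.418/0.334)/(2πk) = 0.2243/(2π·0.111) = 0.3217 m·K/W
ΣR = 8.062×10^-4 + 1.276 + 0.3217 = 1.599 m·K/W
Q' = ΔT/ΣR = (485 °C − 15.1 °C)/1.599 = 293.9 W/m
From the inner boundary to the vermiculite board/diatomaceous earth interface, ΣR_partial = 1.277 m·K/W.
T_interface = T_in − Q'·ΣR_partial = 485 °C − (293.9)(1.277) = 110 °C

T = 110 °C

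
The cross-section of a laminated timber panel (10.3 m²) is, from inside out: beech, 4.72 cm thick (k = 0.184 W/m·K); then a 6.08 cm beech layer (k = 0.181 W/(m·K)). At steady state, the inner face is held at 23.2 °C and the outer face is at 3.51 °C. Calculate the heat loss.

Q = 342 W

Resistance network (inner→outer):
  R_beech = L/(kA) = 0.0472/(0.184·10.3) = 0.02491 K/W
  R_beech = L/(kA) = 0.0608/(0.181·10.3) = 0.03261 K/W
ΣR = 0.02491 + 0.03261 = 0.05752 K/W
Q = ΔT/ΣR = (23.2 °C − 3.51 °C)/0.05752 = 342 W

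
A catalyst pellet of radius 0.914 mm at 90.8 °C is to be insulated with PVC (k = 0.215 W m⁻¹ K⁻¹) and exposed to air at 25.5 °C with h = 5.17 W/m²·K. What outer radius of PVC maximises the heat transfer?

r_cr = 8.32 cm

For a sphere, r_cr = 2k_ins/h = 2·0.215/5.17 = 0.0832 m = 8.32 cm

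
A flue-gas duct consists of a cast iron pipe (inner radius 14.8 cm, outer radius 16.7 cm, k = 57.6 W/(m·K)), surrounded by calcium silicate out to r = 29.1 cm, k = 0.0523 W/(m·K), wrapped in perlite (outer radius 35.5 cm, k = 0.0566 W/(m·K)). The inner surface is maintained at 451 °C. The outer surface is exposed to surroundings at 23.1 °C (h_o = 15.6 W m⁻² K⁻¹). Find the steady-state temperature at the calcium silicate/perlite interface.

T = 134 °C

Series thermal resistances, inner to outer:
  R'_cast iron = ln(0.167/0.148)/(2πk) = 0.1208/(2π·57.6) = 3.337×10^-4 m·K/W
  R'_calcium silicate = ln(0.291/0.167)/(2πk) = 0.5553/(2π·0.0523) = 1.690 m·K/W
  R'_perlite = ln(0.355/0.291)/(2πk) = 0.1988/(2π·0.0566) = 0.5590 m·K/W
  R'_conv,out = 1/(2πr h) = 1/(2π·0.355·15.6) = 0.02874 m·K/W
ΣR = 3.337×10^-4 + 1.690 + 0.5590 + 0.02874 = 2.278 m·K/W
Q' = ΔT/ΣR = (451 °C − 23.1 °C)/2.278 = 187.8 W/m
From the inner boundary to the calcium silicate/perlite interface, ΣR_partial = 1.690 m·K/W.
T_interface = T_in − Q'·ΣR_partial = 451 °C − (187.8)(1.690) = 134 °C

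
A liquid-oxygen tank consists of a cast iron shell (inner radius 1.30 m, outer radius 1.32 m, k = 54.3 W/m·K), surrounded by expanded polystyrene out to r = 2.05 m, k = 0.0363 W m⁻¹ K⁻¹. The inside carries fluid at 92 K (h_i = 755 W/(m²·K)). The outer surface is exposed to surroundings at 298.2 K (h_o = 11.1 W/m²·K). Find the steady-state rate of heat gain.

Q = 348 W

Resistance network (inner→outer):
  R_conv,in = 1/(4πr²h) = 1/(4π·1.30²·755) = 6.237×10^-5 K/W
  R_cast iron = (1/1.30 − 1/1.32)/(4πk) = 0.01166/(4π·54.3) = 1.708×10^-5 K/W
  R_expanded polystyrene = (1/1.32 − 1/2.05)/(4πk) = 0.2698/(4π·0.0363) = 0.5914 K/W
  R_conv,out = 1/(4πr²h) = 1/(4π·2.05²·11.1) = 0.001706 K/W
ΣR = 6.237×10^-5 + 1.708×10^-5 + 0.5914 + 0.001706 = 0.5932 K/W
Q = ΔT/ΣR = (92 K − 298.2 K)/0.5932 = -348 W
(Negative Q ⇒ heat flows inward; heat gain = 348 W.)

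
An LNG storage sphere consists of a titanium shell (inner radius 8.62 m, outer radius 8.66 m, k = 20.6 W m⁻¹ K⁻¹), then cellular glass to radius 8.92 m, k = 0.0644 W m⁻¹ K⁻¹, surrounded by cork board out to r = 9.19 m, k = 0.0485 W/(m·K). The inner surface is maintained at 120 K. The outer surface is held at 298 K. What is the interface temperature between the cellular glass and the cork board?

T = 197.4 K

Series thermal resistances, inner to outer:
  R_titanium = (1/8.62 − 1/8.66)/(4πk) = 5.358×10^-4/(4π·20.6) = 2.070×10^-6 K/W
  R_cellular glass = (1/8.66 − 1/8.92)/(4πk) = 0.003366/(4π·0.0644) = 0.004159 K/W
  R_cork board = (1/8.92 − 1/9.19)/(4πk) = 0.003294/(4π·0.0485) = 0.005404 K/W
ΣR = 2.070×10^-6 + 0.004159 + 0.005404 = 0.009565 K/W
Q = ΔT/ΣR = (120 K − 298 K)/0.009565 = -18610 W
From the inner boundary to the cellular glass/cork board interface, ΣR_partial = 0.004161 K/W.
T_interface = T_in − Q·ΣR_partial = 120 K − (-18610)(0.004161) = 197.4 K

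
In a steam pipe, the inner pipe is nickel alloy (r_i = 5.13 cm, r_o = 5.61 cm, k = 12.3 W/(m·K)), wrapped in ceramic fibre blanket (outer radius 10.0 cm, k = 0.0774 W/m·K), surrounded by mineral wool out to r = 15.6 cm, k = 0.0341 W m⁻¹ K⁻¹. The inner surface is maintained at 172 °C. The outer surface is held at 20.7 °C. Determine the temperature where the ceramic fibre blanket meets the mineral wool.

T = 117 °C

Series thermal resistances, inner to outer:
  R'_nickel alloy = ln(0.0561/0.0513)/(2πk) = 0.08945/(2π·12.3) = 0.001157 m·K/W
  R'_ceramic fibre blanket = ln(0.100/0.0561)/(2πk) = 0.5780/(2π·0.0774) = 1.189 m·K/W
  R'_mineral wool = ln(0.156/0.100)/(2πk) = 0.4447/(2π·0.0341) = 2.075 m·K/W
ΣR = 0.001157 + 1.189 + 2.075 = 3.265 m·K/W
Q' = ΔT/ΣR = (172 °C − 20.7 °C)/3.265 = 46.34 W/m
From the inner boundary to the ceramic fibre blanket/mineral wool interface, ΣR_partial = 1.190 m·K/W.
T_interface = T_in − Q'·ΣR_partial = 172 °C − (46.34)(1.190) = 117 °C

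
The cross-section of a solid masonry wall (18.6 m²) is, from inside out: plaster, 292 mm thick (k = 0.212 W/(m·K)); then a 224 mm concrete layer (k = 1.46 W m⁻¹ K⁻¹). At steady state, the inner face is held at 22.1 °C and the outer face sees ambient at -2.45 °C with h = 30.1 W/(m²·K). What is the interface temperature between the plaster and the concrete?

Series thermal resistances, inner to outer:
  R_plaster = L/(kA) = 0.292/(0.212·18.6) = 0.07405 K/W
  R_concrete = L/(kA) = 0.224/(1.46·18.6) = 0.008249 K/W
  R_conv,out = 1/(hA) = 1/(30.1·18.6) = 0.001786 K/W
ΣR = 0.07405 + 0.008249 + 0.001786 = 0.08409 K/W
Q = ΔT/ΣR = (22.1 °C − -2.45 °C)/0.08409 = 291.9 W
From the inner boundary to the plaster/concrete interface, ΣR_partial = 0.07405 K/W.
T_interface = T_in − Q·ΣR_partial = 22.1 °C − (291.9)(0.07405) = 0.48 °C

T = 0.48 °C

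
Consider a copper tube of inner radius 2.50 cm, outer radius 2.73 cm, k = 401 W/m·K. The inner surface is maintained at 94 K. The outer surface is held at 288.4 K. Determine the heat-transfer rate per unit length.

Q' = 2πk·ΔT/ln(r₂/r₁) = 2π × 401 × 194.4 / ln(0.0273/0.0250) = 5.57×10^6 W/m

Q' = 5570 kW/m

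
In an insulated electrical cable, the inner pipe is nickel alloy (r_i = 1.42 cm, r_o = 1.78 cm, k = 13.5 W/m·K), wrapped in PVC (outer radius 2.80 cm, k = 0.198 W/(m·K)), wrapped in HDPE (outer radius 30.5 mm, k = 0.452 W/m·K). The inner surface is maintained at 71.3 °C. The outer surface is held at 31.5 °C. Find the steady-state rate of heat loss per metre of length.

Resistance network (inner→outer):
  R'_nickel alloy = ln(0.0178/0.0142)/(2πk) = 0.2260/(2π·13.5) = 0.002664 m·K/W
  R'_PVC = ln(0.0280/0.0178)/(2πk) = 0.4530/(2π·0.198) = 0.3641 m·K/W
  R'_HDPE = ln(0.0305/0.0280)/(2πk) = 0.08552/(2π·0.452) = 0.03011 m·K/W
ΣR = 0.002664 + 0.3641 + 0.03011 = 0.3969 m·K/W
Q' = ΔT/ΣR = (71.3 °C − 31.5 °C)/0.3969 = 100 W/m

Q' = 100 W/m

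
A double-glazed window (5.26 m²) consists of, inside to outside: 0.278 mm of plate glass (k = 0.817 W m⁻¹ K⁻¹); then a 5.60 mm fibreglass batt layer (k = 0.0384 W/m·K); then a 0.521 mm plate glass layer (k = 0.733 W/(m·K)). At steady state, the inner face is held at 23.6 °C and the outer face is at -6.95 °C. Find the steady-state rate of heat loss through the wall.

Q = 1090 W

Resistance network (inner→outer):
  R_plate glass = L/(kA) = 2.78×10^-4/(0.817·5.26) = 6.469×10^-5 K/W
  R_fibreglass batt = L/(kA) = 0.00560/(0.0384·5.26) = 0.02772 K/W
  R_plate glass = L/(kA) = 5.21×10^-4/(0.733·5.26) = 1.351×10^-4 K/W
ΣR = 6.469×10^-5 + 0.02772 + 1.351×10^-4 = 0.02792 K/W
Q = ΔT/ΣR = (23.6 °C − -6.95 °C)/0.02792 = 1090 W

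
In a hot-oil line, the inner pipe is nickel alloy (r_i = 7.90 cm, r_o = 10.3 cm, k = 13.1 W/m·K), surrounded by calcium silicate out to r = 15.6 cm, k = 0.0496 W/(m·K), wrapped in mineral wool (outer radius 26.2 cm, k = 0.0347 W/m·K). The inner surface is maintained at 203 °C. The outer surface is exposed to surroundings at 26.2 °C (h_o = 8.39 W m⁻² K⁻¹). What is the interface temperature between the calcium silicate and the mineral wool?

T = 141 °C

Resistance network (inner→outer):
  R'_nickel alloy = ln(0.103/0.0790)/(2πk) = 0.2653/(2π·13.1) = 0.003223 m·K/W
  R'_calcium silicate = ln(0.156/0.103)/(2πk) = 0.4151/(2π·0.0496) = 1.332 m·K/W
  R'_mineral wool = ln(0.262/0.156)/(2πk) = 0.5185/(2π·0.0347) = 2.378 m·K/W
  R'_conv,out = 1/(2πr h) = 1/(2π·0.262·8.39) = 0.07240 m·K/W
ΣR = 0.003223 + 1.332 + 2.378 + 0.07240 = 3.786 m·K/W
Q' = ΔT/ΣR = (203 °C − 26.2 °C)/3.786 = 46.70 W/m
From the inner boundary to the calcium silicate/mineral wool interface, ΣR_partial = 1.335 m·K/W.
T_interface = T_in − Q'·ΣR_partial = 203 °C − (46.70)(1.335) = 141 °C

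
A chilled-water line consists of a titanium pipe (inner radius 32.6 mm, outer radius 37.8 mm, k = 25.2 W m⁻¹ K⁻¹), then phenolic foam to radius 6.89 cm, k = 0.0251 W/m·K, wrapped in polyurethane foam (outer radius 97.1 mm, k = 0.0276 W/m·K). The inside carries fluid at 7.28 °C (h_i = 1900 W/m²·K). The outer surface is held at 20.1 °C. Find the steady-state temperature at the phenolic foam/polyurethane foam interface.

Series thermal resistances, inner to outer:
  R'_conv,in = 1/(2πr h) = 1/(2π·0.0326·1900) = 0.002570 m·K/W
  R'_titanium = ln(0.0378/0.0326)/(2πk) = 0.1480/(2π·25.2) = 9.347×10^-4 m·K/W
  R'_phenolic foam = ln(0.0689/0.0378)/(2πk) = 0.6003/(2π·0.0251) = 3.807 m·K/W
  R'_polyurethane foam = ln(0.0971/0.0689)/(2πk) = 0.3431/(2π·0.0276) = 1.978 m·K/W
ΣR = 0.002570 + 9.347×10^-4 + 3.807 + 1.978 = 5.789 m·K/W
Q' = ΔT/ΣR = (7.28 °C − 20.1 °C)/5.789 = -2.215 W/m
From the inner boundary to the phenolic foam/polyurethane foam interface, ΣR_partial = 3.811 m·K/W.
T_interface = T_in − Q'·ΣR_partial = 7.28 °C − (-2.215)(3.811) = 15.7 °C

T = 15.7 °C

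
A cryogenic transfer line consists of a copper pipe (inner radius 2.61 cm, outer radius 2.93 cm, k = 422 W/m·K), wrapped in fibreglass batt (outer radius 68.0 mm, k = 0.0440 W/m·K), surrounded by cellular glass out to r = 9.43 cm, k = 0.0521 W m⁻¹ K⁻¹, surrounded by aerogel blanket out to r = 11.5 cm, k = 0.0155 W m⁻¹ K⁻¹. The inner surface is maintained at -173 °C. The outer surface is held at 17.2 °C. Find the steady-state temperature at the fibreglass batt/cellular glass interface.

Treat each layer as a resistance in series:
  R'_copper = ln(0.0293/0.0261)/(2πk) = 0.1157/(2π·422) = 4.362×10^-5 m·K/W
  R'_fibreglass batt = ln(0.0680/0.0293)/(2πk) = 0.8419/(2π·0.0440) = 3.045 m·K/W
  R'_cellular glass = ln(0.0943/0.0680)/(2πk) = 0.3270/(2π·0.0521) = 0.9988 m·K/W
  R'_aerogel blanket = ln(0.115/0.0943)/(2πk) = 0.1985/(2π·0.0155) = 2.038 m·K/W
ΣR = 4.362×10^-5 + 3.045 + 0.9988 + 2.038 = 6.082 m·K/W
Q' = ΔT/ΣR = (-173 °C − 17.2 °C)/6.082 = -31.27 W/m
From the inner boundary to the fibreglass batt/cellular glass interface, ΣR_partial = 3.045 m·K/W.
T_interface = T_in − Q'·ΣR_partial = -173 °C − (-31.27)(3.045) = -77.8 °C

T = -77.8 °C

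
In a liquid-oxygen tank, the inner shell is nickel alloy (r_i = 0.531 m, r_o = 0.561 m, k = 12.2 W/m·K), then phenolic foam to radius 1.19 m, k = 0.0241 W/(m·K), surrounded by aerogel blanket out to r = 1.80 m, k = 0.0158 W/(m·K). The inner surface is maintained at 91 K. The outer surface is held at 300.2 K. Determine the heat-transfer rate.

Resistance network (inner→outer):
  R_nickel alloy = (1/0.531 − 1/0.561)/(4πk) = 0.1007/(4π·12.2) = 6.569×10^-4 K/W
  R_phenolic foam = (1/0.561 − 1/1.19)/(4πk) = 0.9422/(4π·0.0241) = 3.111 K/W
  R_aerogel blanket = (1/1.19 − 1/1.80)/(4πk) = 0.2848/(4π·0.0158) = 1.434 K/W
ΣR = 6.569×10^-4 + 3.111 + 1.434 = 4.546 K/W
Q = ΔT/ΣR = (91 K − 300.2 K)/4.546 = -46.0 W
(Negative Q ⇒ heat flows inward; heat gain = 46.0 W.)

Q = 46.0 W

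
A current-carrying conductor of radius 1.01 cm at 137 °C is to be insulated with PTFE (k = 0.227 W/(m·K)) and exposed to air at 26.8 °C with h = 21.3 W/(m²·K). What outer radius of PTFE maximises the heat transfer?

r_cr = 1.07 cm

For a cylinder, r_cr = k_ins/h = 0.227/21.3 = 0.0107 m = 1.07 cm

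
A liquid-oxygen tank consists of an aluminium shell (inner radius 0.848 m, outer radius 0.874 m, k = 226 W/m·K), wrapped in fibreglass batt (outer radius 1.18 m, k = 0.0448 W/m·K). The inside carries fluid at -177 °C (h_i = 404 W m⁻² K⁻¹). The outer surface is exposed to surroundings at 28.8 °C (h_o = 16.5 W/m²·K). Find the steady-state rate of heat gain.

Q = 388 W

Resistance network (inner→outer):
  R_conv,in = 1/(4πr²h) = 1/(4π·0.848²·404) = 2.739×10^-4 K/W
  R_aluminium = (1/0.848 − 1/0.874)/(4πk) = 0.03508/(4π·226) = 1.235×10^-5 K/W
  R_fibreglass batt = (1/0.874 − 1/1.18)/(4πk) = 0.2967/(4π·0.0448) = 0.5270 K/W
  R_conv,out = 1/(4πr²h) = 1/(4π·1.18²·16.5) = 0.003464 K/W
ΣR = 2.739×10^-4 + 1.235×10^-5 + 0.5270 + 0.003464 = 0.5308 K/W
Q = ΔT/ΣR = (-177 °C − 28.8 °C)/0.5308 = -388 W
(Negative Q ⇒ heat flows inward; heat gain = 388 W.)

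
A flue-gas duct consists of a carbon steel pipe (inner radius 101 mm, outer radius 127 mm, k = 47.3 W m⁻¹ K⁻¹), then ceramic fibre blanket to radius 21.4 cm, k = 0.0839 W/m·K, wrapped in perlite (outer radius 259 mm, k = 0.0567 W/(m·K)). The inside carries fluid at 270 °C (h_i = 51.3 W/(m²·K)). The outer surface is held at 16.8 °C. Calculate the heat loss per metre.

Q' = 163 W/m

Treat each layer as a resistance in series:
  R'_conv,in = 1/(2πr h) = 1/(2π·0.101·51.3) = 0.03072 m·K/W
  R'_carbon steel = ln(0.127/0.101)/(2πk) = 0.2291/(2π·47.3) = 7.708×10^-4 m·K/W
  R'_ceramic fibre blanket = ln(0.214/0.127)/(2πk) = 0.5218/(2π·0.0839) = 0.9898 m·K/W
  R'_perlite = ln(0.259/0.214)/(2πk) = 0.1909/(2π·0.0567) = 0.5357 m·K/W
ΣR = 0.03072 + 7.708×10^-4 + 0.9898 + 0.5357 = 1.557 m·K/W
Q' = ΔT/ΣR = (270 °C − 16.8 °C)/1.557 = 163 W/m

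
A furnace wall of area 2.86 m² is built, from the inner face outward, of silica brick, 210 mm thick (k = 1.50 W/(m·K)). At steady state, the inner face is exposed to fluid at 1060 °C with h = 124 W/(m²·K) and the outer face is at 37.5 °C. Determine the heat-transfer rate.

Q = 19.8 kW

Series thermal resistances, inner to outer:
  R_conv,in = 1/(hA) = 1/(124·2.86) = 0.002820 K/W
  R_silica brick = L/(kA) = 0.210/(1.50·2.86) = 0.04895 K/W
ΣR = 0.002820 + 0.04895 = 0.05177 K/W
Q = ΔT/ΣR = (1060 °C − 37.5 °C)/0.05177 = 19800 W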